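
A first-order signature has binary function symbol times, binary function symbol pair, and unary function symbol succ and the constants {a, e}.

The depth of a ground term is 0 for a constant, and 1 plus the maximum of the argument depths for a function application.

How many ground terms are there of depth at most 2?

302

Count level by level. With function symbols times/2, pair/2, succ/1, the terms of depth ≤ k are the 2 constants together with each function applied to depth-≤(k−1) tuples, so N_k = 2 + N_{k-1}^2 + N_{k-1}^2 + N_{k-1}.
N_0 = 2
N_1 = 2 + 2^2 + 2^2 + 2 = 12
N_2 = 2 + 12^2 + 12^2 + 12 = 302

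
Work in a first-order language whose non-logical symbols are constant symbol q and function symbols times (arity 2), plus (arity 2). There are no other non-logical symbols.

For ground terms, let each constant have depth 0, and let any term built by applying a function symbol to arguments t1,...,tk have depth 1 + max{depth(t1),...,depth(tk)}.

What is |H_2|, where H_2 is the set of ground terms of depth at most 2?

19

Count level by level. With function symbols times/2, plus/2, the terms of depth ≤ k are the 1 constant together with each function applied to depth-≤(k−1) tuples, so N_k = 1 + N_{k-1}^2 + N_{k-1}^2.
N_0 = 1
N_1 = 1 + 1^2 + 1^2 = 3
N_2 = 1 + 3^2 + 3^2 = 19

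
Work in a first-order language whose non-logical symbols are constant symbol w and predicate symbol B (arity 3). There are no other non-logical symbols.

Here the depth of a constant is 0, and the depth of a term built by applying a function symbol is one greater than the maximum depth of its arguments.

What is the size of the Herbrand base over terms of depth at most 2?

First count ground terms of depth ≤ 2.
With no function symbols every ground term is a constant, so there is exactly 1 ground term at every depth bound.
N_0 = 1
N_1 = 1
N_2 = 1
Explicitly: w.
So |H| = 1.
Ground atoms are formed by filling each argument slot of a predicate with a term from H, so an r-ary predicate gives |H|^r atoms:
  B: 1^3 = 1
Total ground atoms: 1.

1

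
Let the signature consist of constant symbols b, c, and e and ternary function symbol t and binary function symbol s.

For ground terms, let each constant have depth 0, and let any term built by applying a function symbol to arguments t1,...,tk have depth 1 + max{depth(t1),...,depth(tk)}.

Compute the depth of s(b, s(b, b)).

2

depth(s(b, b)) = 1 + max(0, 0) = 1
depth(s(b, s(b, b))) = 1 + max(0, 1) = 2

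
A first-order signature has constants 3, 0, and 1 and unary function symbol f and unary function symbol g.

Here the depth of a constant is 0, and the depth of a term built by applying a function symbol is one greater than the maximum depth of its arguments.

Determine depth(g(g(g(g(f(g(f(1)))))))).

depth(f(1)) = 1 + depth(1) = 1 + 0 = 1
depth(g(f(1))) = 1 + depth(f(1)) = 1 + 1 = 2
depth(f(g(f(1)))) = 1 + depth(g(f(1))) = 1 + 2 = 3
depth(g(f(g(f(1))))) = 1 + depth(f(g(f(1)))) = 1 + 3 = 4
depth(g(g(f(g(f(1)))))) = 1 + depth(g(f(g(f(1))))) = 1 + 4 = 5
depth(g(g(g(f(g(f(1))))))) = 1 + depth(g(g(f(g(f(1)))))) = 1 + 5 = 6
depth(g(g(g(g(f(g(f(1)))))))) = 1 + depth(g(g(g(f(g(f(1))))))) = 1 + 6 = 7

7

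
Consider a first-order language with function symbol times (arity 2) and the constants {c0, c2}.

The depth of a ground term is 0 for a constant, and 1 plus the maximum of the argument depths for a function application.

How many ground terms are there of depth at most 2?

38

Write N_k for the number of ground terms of depth ≤ k. A term of depth ≤ k is either a constant or a function symbol applied to arguments of depth ≤ k−1, so N_k = 2 + N_{k-1}^2.
N_0 = 2
N_1 = 2 + 2^2 = 6
N_2 = 2 + 6^2 = 38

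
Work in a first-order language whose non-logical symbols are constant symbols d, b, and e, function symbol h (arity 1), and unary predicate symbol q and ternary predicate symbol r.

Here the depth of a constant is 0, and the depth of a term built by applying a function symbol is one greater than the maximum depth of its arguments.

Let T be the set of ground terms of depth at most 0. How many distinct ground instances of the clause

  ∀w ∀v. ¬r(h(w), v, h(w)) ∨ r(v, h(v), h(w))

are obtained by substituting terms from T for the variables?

9

Ground terms of depth ≤ 0:
  Write N_k for the number of ground terms of depth ≤ k. A term of depth ≤ k is either a constant or a function symbol applied to arguments of depth ≤ k−1, so N_k = 3 + N_{k-1}.
  N_0 = 3
So there are 3 ground terms available for substitution.
The body mentions every one of the 2 quantified variables; since ground terms form a free algebra, no two substitutions collapse to the same formula.
Number of ground instances = 3^2 = 9.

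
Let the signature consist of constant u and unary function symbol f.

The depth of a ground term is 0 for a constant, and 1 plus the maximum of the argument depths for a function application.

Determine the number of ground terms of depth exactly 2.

Let N_k count ground terms of depth at most k. Each non-constant term of depth ≤ k is some function symbol applied to depth-≤(k−1) arguments, giving N_k = 1 + N_{k-1}.
N_0 = 1
N_1 = 1 + 1 = 2
N_2 = 1 + 2 = 3
Terms of depth exactly 2: N_2 − N_1 = 3 − 2 = 1.

1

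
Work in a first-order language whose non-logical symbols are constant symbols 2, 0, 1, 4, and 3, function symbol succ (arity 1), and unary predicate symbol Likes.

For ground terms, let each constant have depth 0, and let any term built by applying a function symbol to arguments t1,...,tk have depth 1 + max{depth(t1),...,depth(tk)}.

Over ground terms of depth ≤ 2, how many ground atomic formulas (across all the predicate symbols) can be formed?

15

First count ground terms of depth ≤ 2.
If N_k denotes the number of depth-≤k ground terms, the 5 constants give N_0 = 5, and each function symbol of arity r contributes N_{k-1}^r new terms at level k: N_k = 5 + N_{k-1}.
N_0 = 5
N_1 = 5 + 5 = 10
N_2 = 5 + 10 = 15
So |H| = 15.
A ground atom is a predicate applied to a tuple of terms from H, so the count is the sum over predicates of |H|^arity:
  Likes: 15
Total ground atoms: 15.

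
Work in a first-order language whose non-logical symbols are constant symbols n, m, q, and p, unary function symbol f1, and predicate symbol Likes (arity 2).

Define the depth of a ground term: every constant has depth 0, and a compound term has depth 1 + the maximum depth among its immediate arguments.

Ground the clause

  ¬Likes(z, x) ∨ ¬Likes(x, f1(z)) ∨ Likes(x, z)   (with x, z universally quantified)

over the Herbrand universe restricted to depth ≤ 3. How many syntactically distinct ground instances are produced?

Ground terms of depth ≤ 3:
  If N_k denotes the number of depth-≤k ground terms, the 4 constants give N_0 = 4, and each function symbol of arity r contributes N_{k-1}^r new terms at level k: N_k = 4 + N_{k-1}.
  N_0 = 4
  N_1 = 4 + 4 = 8
  N_2 = 4 + 8 = 12
  N_3 = 4 + 12 = 16
So there are 16 ground terms available for substitution.
The clause has 2 distinct variables (x, z), each appearing in the body. In the free term algebra distinct substitutions yield syntactically distinct ground instances.
Number of ground instances = 16^2 = 256.

256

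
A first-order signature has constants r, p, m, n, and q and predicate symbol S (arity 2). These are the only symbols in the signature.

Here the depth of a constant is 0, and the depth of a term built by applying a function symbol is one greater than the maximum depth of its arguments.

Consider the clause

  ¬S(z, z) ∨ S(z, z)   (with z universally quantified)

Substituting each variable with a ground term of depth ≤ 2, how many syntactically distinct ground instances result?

5

Ground terms of depth ≤ 2:
  With no function symbols every ground term is a constant, so there are exactly 5 ground terms at every depth bound.
  N_0 = 5
  N_1 = 5
  N_2 = 5
So there are 5 ground terms available for substitution.
The clause has 1 distinct variable (z), which appears in the body. In the free term algebra distinct substitutions yield syntactically distinct ground instances.
Number of ground instances = 5.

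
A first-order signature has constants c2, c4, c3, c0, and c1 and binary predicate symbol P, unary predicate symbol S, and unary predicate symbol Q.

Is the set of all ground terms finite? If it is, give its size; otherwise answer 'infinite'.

There are no function symbols, so every ground term is one of the 5 constants.
The Herbrand universe is {c2, c4, c3, c0, c1}, which is finite with 5 elements.

5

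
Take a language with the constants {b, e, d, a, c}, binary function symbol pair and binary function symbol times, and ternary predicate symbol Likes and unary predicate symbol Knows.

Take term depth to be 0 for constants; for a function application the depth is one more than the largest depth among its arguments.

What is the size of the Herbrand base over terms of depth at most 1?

First count ground terms of depth ≤ 1.
Let N_k = |{terms of depth ≤ k}|. Then N_0 = 5 and N_k = 5 + N_{k-1}^2 + N_{k-1}^2 for k ≥ 1 (one summand per function symbol, arity giving the exponent).
N_0 = 5
N_1 = 5 + 5^2 + 5^2 = 55
So |H| = 55.
A ground atom is a predicate applied to a tuple of terms from H, so the count is the sum over predicates of |H|^arity:
  Likes: 55^3 = 166375;  Knows: 55
Total ground atoms: 166375 + 55 = 166430.

166430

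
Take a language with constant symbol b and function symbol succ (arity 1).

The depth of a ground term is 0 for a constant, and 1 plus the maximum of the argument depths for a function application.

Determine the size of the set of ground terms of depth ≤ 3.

Count level by level. With function symbols succ/1, the terms of depth ≤ k are the 1 constant together with each function applied to depth-≤(k−1) tuples, so N_k = 1 + N_{k-1}.
N_0 = 1
N_1 = 1 + 1 = 2
N_2 = 1 + 2 = 3
N_3 = 1 + 3 = 4

4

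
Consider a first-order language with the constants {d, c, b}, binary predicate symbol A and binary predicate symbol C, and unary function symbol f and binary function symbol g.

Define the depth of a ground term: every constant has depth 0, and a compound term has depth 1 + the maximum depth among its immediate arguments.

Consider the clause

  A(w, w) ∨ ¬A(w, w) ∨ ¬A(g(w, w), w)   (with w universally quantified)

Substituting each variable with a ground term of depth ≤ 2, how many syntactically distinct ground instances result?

243

Ground terms of depth ≤ 2:
  Count level by level. With function symbols f/1, g/2, the terms of depth ≤ k are the 3 constants together with each function applied to depth-≤(k−1) tuples, so N_k = 3 + N_{k-1} + N_{k-1}^2.
  N_0 = 3
  N_1 = 3 + 3 + 3^2 = 15
  N_2 = 3 + 15 + 15^2 = 243
So there are 243 ground terms available for substitution.
There is 1 variable to instantiate (w),  occurring in at least one literal, so different choices give different ground instances.
Number of ground instances = 243.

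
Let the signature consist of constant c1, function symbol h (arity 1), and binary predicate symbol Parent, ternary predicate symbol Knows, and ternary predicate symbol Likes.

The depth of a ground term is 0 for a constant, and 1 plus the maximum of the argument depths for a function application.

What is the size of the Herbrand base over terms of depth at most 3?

First count ground terms of depth ≤ 3.
Count level by level. With function symbols h/1, the terms of depth ≤ k are the 1 constant together with each function applied to depth-≤(k−1) tuples, so N_k = 1 + N_{k-1}.
N_0 = 1
N_1 = 1 + 1 = 2
N_2 = 1 + 2 = 3
N_3 = 1 + 3 = 4
Explicitly: c1, h(c1), h(h(c1)), h(h(h(c1))).
So |H| = 4.
For each predicate symbol, the number of ground atoms is |H| raised to its arity; summing:
  Parent: 4^2 = 16;  Knows: 4^3 = 64;  Likes: 4^3 = 64
Total ground atoms: 16 + 64 + 64 = 144.

144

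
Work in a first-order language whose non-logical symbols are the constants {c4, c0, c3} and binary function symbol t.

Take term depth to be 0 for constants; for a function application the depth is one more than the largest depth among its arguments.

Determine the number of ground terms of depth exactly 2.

135

If N_k denotes the number of depth-≤k ground terms, the 3 constants give N_0 = 3, and each function symbol of arity r contributes N_{k-1}^r new terms at level k: N_k = 3 + N_{k-1}^2.
N_0 = 3
N_1 = 3 + 3^2 = 12
N_2 = 3 + 12^2 = 147
Terms of depth exactly 2: N_2 − N_1 = 147 − 12 = 135.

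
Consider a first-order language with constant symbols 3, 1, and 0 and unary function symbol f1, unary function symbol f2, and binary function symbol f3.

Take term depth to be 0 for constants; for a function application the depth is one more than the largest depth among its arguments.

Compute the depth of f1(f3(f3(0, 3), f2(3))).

depth(f3(0, 3)) = 1 + max(0, 0) = 1
depth(f2(3)) = 1 + depth(3) = 1 + 0 = 1
depth(f3(f3(0, 3), f2(3))) = 1 + max(1, 1) = 2
depth(f1(f3(f3(0, 3), f2(3)))) = 1 + depth(f3(f3(0, 3), f2(3))) = 1 + 2 = 3

3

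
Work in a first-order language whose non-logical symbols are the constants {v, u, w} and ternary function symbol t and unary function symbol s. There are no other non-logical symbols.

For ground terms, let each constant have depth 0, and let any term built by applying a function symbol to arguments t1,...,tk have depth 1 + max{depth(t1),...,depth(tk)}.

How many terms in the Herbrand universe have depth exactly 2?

35940

Let N_k count ground terms of depth at most k. Each non-constant term of depth ≤ k is some function symbol applied to depth-≤(k−1) arguments, giving N_k = 3 + N_{k-1}^3 + N_{k-1}.
N_0 = 3
N_1 = 3 + 3^3 + 3 = 33
N_2 = 3 + 33^3 + 33 = 35973
Terms of depth exactly 2: N_2 − N_1 = 35973 − 33 = 35940.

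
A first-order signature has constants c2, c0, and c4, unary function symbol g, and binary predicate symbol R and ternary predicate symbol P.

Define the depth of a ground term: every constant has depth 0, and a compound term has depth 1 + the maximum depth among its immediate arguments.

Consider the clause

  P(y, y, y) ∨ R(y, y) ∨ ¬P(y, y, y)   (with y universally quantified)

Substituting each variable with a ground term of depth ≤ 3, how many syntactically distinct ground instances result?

Ground terms of depth ≤ 3:
  Let N_k count ground terms of depth at most k. Each non-constant term of depth ≤ k is some function symbol applied to depth-≤(k−1) arguments, giving N_k = 3 + N_{k-1}.
  N_0 = 3
  N_1 = 3 + 3 = 6
  N_2 = 3 + 6 = 9
  N_3 = 3 + 9 = 12
So there are 12 ground terms available for substitution.
The variable y ranges independently over the available ground terms, and distinct assignments produce distinct instances.
Number of ground instances = 12.

12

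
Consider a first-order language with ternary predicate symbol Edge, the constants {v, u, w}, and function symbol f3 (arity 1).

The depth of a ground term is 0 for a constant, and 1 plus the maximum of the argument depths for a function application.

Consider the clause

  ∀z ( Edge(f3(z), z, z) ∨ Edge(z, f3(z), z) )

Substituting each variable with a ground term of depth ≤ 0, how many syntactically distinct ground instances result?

Ground terms of depth ≤ 0:
  Let N_k = |{terms of depth ≤ k}|. Then N_0 = 3 and N_k = 3 + N_{k-1} for k ≥ 1 (one summand per function symbol, arity giving the exponent).
  N_0 = 3
  Explicitly: v, u, w.
So there are 3 ground terms available for substitution.
The variable z ranges independently over the available ground terms, and distinct assignments produce distinct instances.
Number of ground instances = 3.

3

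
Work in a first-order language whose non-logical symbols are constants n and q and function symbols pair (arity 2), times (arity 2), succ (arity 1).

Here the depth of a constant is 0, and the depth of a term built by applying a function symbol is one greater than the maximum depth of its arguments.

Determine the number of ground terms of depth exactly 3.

182410

If N_k denotes the number of depth-≤k ground terms, the 2 constants give N_0 = 2, and each function symbol of arity r contributes N_{k-1}^r new terms at level k: N_k = 2 + N_{k-1}^2 + N_{k-1}^2 + N_{k-1}.
N_0 = 2
N_1 = 2 + 2^2 + 2^2 + 2 = 12
N_2 = 2 + 12^2 + 12^2 + 12 = 302
N_3 = 2 + 302^2 + 302^2 + 302 = 182712
Terms of depth exactly 3: N_3 − N_2 = 182712 − 302 = 182410.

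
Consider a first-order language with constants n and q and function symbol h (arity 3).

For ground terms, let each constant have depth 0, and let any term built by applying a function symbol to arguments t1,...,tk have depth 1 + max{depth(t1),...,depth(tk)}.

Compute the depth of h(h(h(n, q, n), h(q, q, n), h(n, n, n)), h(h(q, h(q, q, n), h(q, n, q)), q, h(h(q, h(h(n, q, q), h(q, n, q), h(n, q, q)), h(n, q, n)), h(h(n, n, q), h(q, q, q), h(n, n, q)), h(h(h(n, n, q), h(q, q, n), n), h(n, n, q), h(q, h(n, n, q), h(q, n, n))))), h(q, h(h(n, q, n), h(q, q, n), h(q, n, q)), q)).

depth(h(n, q, n)) = 1 + max(0, 0, 0) = 1
depth(h(q, q, n)) = 1 + max(0, 0, 0) = 1
depth(h(n, n, n)) = 1 + max(0, 0, 0) = 1
depth(h(h(n, q, n), h(q, q, n), h(n, n, n))) = 1 + max(1, 1, 1) = 2
depth(h(q, n, q)) = 1 + max(0, 0, 0) = 1
depth(h(q, h(q, q, n), h(q, n, q))) = 1 + max(0, 1, 1) = 2
depth(h(n, q, q)) = 1 + max(0, 0, 0) = 1
depth(h(h(n, q, q), h(q, n, q), h(n, q, q))) = 1 + max(1, 1, 1) = 2
depth(h(q, h(h(n, q, q), h(q, n, q), h(n, q, q)), h(n, q, n))) = 1 + max(0, 2, 1) = 3
depth(h(n, n, q)) = 1 + max(0, 0, 0) = 1
depth(h(q, q, q)) = 1 + max(0, 0, 0) = 1
depth(h(h(n, n, q), h(q, q, q), h(n, n, q))) = 1 + max(1, 1, 1) = 2
depth(h(h(n, n, q), h(q, q, n), n)) = 1 + max(1, 1, 0) = 2
depth(h(q, n, n)) = 1 + max(0, 0, 0) = 1
depth(h(q, h(n, n, q), h(q, n, n))) = 1 + max(0, 1, 1) = 2
depth(h(h(h(n, n, q), h(q, q, n), n), h(n, n, q), h(q, h(n, n, q), h(q, n, n)))) = 1 + max(2, 1, 2) = 3
depth(h(h(q, h(h(n, q, q), h(q, n, q), h(n, q, q)), h(n, q, n)), h(h(n, n, q), h(q, q, q), h(n, n, q)), h(h(h(n, n, q), h(q, q, n), n), h(n, n, q), h(q, h(n, n, q), h(q, n, n))))) = 1 + max(3, 2, 3) = 4
depth(h(h(q, h(q, q, n), h(q, n, q)), q, h(h(q, h(h(n, q, q), h(q, n, q), h(n, q, q)), h(n, q, n)), h(h(n, n, q), h(q, q, q), h(n, n, q)), h(h(h(n, n, q), h(q, q, n), n), h(n, n, q), h(q, h(n, n, q), h(q, n, n)))))) = 1 + max(2, 0, 4) = 5
depth(h(h(n, q, n), h(q, q, n), h(q, n, q))) = 1 + max(1, 1, 1) = 2
depth(h(q, h(h(n, q, n), h(q, q, n), h(q, n, q)), q)) = 1 + max(0, 2, 0) = 3
depth(h(h(h(n, q, n), h(q, q, n), h(n, n, n)), h(h(q, h(q, q, n), h(q, n, q)), q, h(h(q, h(h(n, q, q), h(q, n, q), h(n, q, q)), h(n, q, n)), h(h(n, n, q), h(q, q, q), h(n, n, q)), h(h(h(n, n, q), h(q, q, n), n), h(n, n, q), h(q, h(n, n, q), h(q, n, n))))), h(q, h(h(n, q, n), h(q, q, n), h(q, n, q)), q))) = 1 + max(2, 5, 3) = 6

6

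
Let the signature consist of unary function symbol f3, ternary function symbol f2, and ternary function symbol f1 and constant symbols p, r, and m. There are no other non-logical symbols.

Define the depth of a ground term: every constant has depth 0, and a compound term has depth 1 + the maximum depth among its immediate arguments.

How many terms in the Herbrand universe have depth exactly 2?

432003

If N_k denotes the number of depth-≤k ground terms, the 3 constants give N_0 = 3, and each function symbol of arity r contributes N_{k-1}^r new terms at level k: N_k = 3 + N_{k-1} + N_{k-1}^3 + N_{k-1}^3.
N_0 = 3
N_1 = 3 + 3 + 3^3 + 3^3 = 60
N_2 = 3 + 60 + 60^3 + 60^3 = 432063
Terms of depth exactly 2: N_2 − N_1 = 432063 − 60 = 432003.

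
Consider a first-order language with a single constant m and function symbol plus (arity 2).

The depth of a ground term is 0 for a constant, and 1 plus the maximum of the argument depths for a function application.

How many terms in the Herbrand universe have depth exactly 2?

3

Count level by level. With function symbols plus/2, the terms of depth ≤ k are the 1 constant together with each function applied to depth-≤(k−1) tuples, so N_k = 1 + N_{k-1}^2.
N_0 = 1
N_1 = 1 + 1^2 = 2
N_2 = 1 + 2^2 = 5
Terms of depth exactly 2: N_2 − N_1 = 5 − 2 = 3.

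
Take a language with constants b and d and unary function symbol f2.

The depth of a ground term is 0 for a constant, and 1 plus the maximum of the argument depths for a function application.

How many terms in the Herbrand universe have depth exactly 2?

Write N_k for the number of ground terms of depth ≤ k. A term of depth ≤ k is either a constant or a function symbol applied to arguments of depth ≤ k−1, so N_k = 2 + N_{k-1}.
N_0 = 2
N_1 = 2 + 2 = 4
N_2 = 2 + 4 = 6
Terms of depth exactly 2: N_2 − N_1 = 6 − 4 = 2.

2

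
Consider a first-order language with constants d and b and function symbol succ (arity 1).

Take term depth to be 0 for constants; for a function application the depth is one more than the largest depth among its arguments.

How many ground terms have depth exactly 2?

2

If N_k denotes the number of depth-≤k ground terms, the 2 constants give N_0 = 2, and each function symbol of arity r contributes N_{k-1}^r new terms at level k: N_k = 2 + N_{k-1}.
N_0 = 2
N_1 = 2 + 2 = 4
N_2 = 2 + 4 = 6
Terms of depth exactly 2: N_2 − N_1 = 6 − 4 = 2.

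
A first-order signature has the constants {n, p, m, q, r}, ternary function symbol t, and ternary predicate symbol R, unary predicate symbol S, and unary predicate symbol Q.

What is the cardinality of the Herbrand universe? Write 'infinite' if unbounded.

The signature has at least one function symbol (t, arity 3) and at least one constant (n).
Iterating t gives infinitely many distinct ground terms: n, t(n, n, n), t(t(n, n, n), t(n, n, n), t(n, n, n)), ...
So the Herbrand universe is infinite.

infinite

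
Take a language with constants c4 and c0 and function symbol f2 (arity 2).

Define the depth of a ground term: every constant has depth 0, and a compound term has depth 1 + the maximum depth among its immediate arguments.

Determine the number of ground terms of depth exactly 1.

4

Let N_k count ground terms of depth at most k. Each non-constant term of depth ≤ k is some function symbol applied to depth-≤(k−1) arguments, giving N_k = 2 + N_{k-1}^2.
N_0 = 2
N_1 = 2 + 2^2 = 6
Terms of depth exactly 1: N_1 − N_0 = 6 − 2 = 4.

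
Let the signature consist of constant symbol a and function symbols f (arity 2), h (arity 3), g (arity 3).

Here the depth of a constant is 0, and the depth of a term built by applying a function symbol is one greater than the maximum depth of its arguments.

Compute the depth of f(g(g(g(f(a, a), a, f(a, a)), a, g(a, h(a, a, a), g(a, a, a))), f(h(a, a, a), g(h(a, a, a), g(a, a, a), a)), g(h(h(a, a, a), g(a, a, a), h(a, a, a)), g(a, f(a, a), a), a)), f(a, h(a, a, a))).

depth(f(a, a)) = 1 + max(0, 0) = 1
depth(g(f(a, a), a, f(a, a))) = 1 + max(1, 0, 1) = 2
depth(h(a, a, a)) = 1 + max(0, 0, 0) = 1
depth(g(a, a, a)) = 1 + max(0, 0, 0) = 1
depth(g(a, h(a, a, a), g(a, a, a))) = 1 + max(0, 1, 1) = 2
depth(g(g(f(a, a), a, f(a, a)), a, g(a, h(a, a, a), g(a, a, a)))) = 1 + max(2, 0, 2) = 3
depth(g(h(a, a, a), g(a, a, a), a)) = 1 + max(1, 1, 0) = 2
depth(f(h(a, a, a), g(h(a, a, a), g(a, a, a), a))) = 1 + max(1, 2) = 3
depth(h(h(a, a, a), g(a, a, a), h(a, a, a))) = 1 + max(1, 1, 1) = 2
depth(g(a, f(a, a), a)) = 1 + max(0, 1, 0) = 2
depth(g(h(h(a, a, a), g(a, a, a), h(a, a, a)), g(a, f(a, a), a), a)) = 1 + max(2, 2, 0) = 3
depth(g(g(g(f(a, a), a, f(a, a)), a, g(a, h(a, a, a), g(a, a, a))), f(h(a, a, a), g(h(a, a, a), g(a, a, a), a)), g(h(h(a, a, a), g(a, a, a), h(a, a, a)), g(a, f(a, a), a), a))) = 1 + max(3, 3, 3) = 4
depth(f(a, h(a, a, a))) = 1 + max(0, 1) = 2
depth(f(g(g(g(f(a, a), a, f(a, a)), a, g(a, h(a, a, a), g(a, a, a))), f(h(a, a, a), g(h(a, a, a), g(a, a, a), a)), g(h(h(a, a, a), g(a, a, a), h(a, a, a)), g(a, f(a, a), a), a)), f(a, h(a, a, a)))) = 1 + max(4, 2) = 5

5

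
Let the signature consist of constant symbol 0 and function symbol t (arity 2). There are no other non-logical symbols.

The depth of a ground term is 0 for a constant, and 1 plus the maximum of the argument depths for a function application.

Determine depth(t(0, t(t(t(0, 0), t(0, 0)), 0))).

4

depth(t(0, 0)) = 1 + max(0, 0) = 1
depth(t(t(0, 0), t(0, 0))) = 1 + max(1, 1) = 2
depth(t(t(t(0, 0), t(0, 0)), 0)) = 1 + max(2, 0) = 3
depth(t(0, t(t(t(0, 0), t(0, 0)), 0))) = 1 + max(0, 3) = 4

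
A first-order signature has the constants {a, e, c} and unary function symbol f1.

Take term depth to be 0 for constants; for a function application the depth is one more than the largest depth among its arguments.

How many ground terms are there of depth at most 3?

Let N_k count ground terms of depth at most k. Each non-constant term of depth ≤ k is some function symbol applied to depth-≤(k−1) arguments, giving N_k = 3 + N_{k-1}.
N_0 = 3
N_1 = 3 + 3 = 6
N_2 = 3 + 6 = 9
N_3 = 3 + 9 = 12

12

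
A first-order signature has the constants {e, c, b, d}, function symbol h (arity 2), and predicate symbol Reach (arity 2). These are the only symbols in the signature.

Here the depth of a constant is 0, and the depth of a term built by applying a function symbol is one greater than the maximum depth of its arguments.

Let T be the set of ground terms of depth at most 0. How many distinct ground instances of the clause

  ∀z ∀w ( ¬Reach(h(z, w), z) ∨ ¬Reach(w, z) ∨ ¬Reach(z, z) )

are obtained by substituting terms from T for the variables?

Ground terms of depth ≤ 0:
  If N_k denotes the number of depth-≤k ground terms, the 4 constants give N_0 = 4, and each function symbol of arity r contributes N_{k-1}^r new terms at level k: N_k = 4 + N_{k-1}^2.
  N_0 = 4
  Explicitly: e, c, b, d.
So there are 4 ground terms available for substitution.
The body mentions every one of the 2 quantified variables; since ground terms form a free algebra, no two substitutions collapse to the same formula.
Number of ground instances = 4^2 = 16.

16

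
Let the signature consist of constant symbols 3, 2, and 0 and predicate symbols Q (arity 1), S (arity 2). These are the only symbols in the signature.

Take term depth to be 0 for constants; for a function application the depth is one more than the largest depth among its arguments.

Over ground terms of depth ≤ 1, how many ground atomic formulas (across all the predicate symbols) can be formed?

12

First count ground terms of depth ≤ 1.
With no function symbols every ground term is a constant, so there are exactly 3 ground terms at every depth bound.
N_0 = 3
N_1 = 3
So |H| = 3.
For each predicate symbol, the number of ground atoms is |H| raised to its arity; summing:
  Q: 3;  S: 3^2 = 9
Total ground atoms: 3 + 9 = 12.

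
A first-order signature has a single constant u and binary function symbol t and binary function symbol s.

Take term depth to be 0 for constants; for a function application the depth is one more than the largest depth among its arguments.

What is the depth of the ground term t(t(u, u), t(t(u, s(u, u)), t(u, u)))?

4

depth(t(u, u)) = 1 + max(0, 0) = 1
depth(s(u, u)) = 1 + max(0, 0) = 1
depth(t(u, s(u, u))) = 1 + max(0, 1) = 2
depth(t(t(u, s(u, u)), t(u, u))) = 1 + max(2, 1) = 3
depth(t(t(u, u), t(t(u, s(u, u)), t(u, u)))) = 1 + max(1, 3) = 4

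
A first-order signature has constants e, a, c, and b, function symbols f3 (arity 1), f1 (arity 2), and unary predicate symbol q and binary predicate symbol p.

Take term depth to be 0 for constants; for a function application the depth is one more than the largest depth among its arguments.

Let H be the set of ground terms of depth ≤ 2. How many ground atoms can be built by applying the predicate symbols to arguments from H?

First count ground terms of depth ≤ 2.
Let N_k = |{terms of depth ≤ k}|. Then N_0 = 4 and N_k = 4 + N_{k-1} + N_{k-1}^2 for k ≥ 1 (one summand per function symbol, arity giving the exponent).
N_0 = 4
N_1 = 4 + 4 + 4^2 = 24
N_2 = 4 + 24 + 24^2 = 604
So |H| = 604.
Ground atoms are formed by filling each argument slot of a predicate with a term from H, so an r-ary predicate gives |H|^r atoms:
  q: 604;  p: 604^2 = 364816
Total ground atoms: 604 + 364816 = 365420.

365420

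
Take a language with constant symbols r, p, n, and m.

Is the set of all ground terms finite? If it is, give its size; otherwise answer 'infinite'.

4

There are no function symbols, so every ground term is one of the 4 constants.
The Herbrand universe is {r, p, n, m}, which is finite with 4 elements.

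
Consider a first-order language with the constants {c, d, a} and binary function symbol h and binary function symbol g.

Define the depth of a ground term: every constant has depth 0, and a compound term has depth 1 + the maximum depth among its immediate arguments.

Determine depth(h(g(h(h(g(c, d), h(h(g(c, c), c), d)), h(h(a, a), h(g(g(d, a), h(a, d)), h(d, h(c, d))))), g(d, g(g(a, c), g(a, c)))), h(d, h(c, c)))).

depth(g(c, d)) = 1 + max(0, 0) = 1
depth(g(c, c)) = 1 + max(0, 0) = 1
depth(h(g(c, c), c)) = 1 + max(1, 0) = 2
depth(h(h(g(c, c), c), d)) = 1 + max(2, 0) = 3
depth(h(g(c, d), h(h(g(c, c), c), d))) = 1 + max(1, 3) = 4
depth(h(a, a)) = 1 + max(0, 0) = 1
depth(g(d, a)) = 1 + max(0, 0) = 1
depth(h(a, d)) = 1 + max(0, 0) = 1
depth(g(g(d, a), h(a, d))) = 1 + max(1, 1) = 2
depth(h(c, d)) = 1 + max(0, 0) = 1
depth(h(d, h(c, d))) = 1 + max(0, 1) = 2
depth(h(g(g(d, a), h(a, d)), h(d, h(c, d)))) = 1 + max(2, 2) = 3
depth(h(h(a, a), h(g(g(d, a), h(a, d)), h(d, h(c, d))))) = 1 + max(1, 3) = 4
depth(h(h(g(c, d), h(h(g(c, c), c), d)), h(h(a, a), h(g(g(d, a), h(a, d)), h(d, h(c, d)))))) = 1 + max(4, 4) = 5
depth(g(a, c)) = 1 + max(0, 0) = 1
depth(g(g(a, c), g(a, c))) = 1 + max(1, 1) = 2
depth(g(d, g(g(a, c), g(a, c)))) = 1 + max(0, 2) = 3
depth(g(h(h(g(c, d), h(h(g(c, c), c), d)), h(h(a, a), h(g(g(d, a), h(a, d)), h(d, h(c, d))))), g(d, g(g(a, c), g(a, c))))) = 1 + max(5, 3) = 6
depth(h(c, c)) = 1 + max(0, 0) = 1
depth(h(d, h(c, c))) = 1 + max(0, 1) = 2
depth(h(g(h(h(g(c, d), h(h(g(c, c), c), d)), h(h(a, a), h(g(g(d, a), h(a, d)), h(d, h(c, d))))), g(d, g(g(a, c), g(a, c)))), h(d, h(c, c)))) = 1 + max(6, 2) = 7

7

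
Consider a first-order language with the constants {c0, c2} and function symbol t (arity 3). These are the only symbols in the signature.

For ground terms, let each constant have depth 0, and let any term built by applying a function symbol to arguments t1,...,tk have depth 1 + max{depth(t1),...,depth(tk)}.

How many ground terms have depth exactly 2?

Let N_k = |{terms of depth ≤ k}|. Then N_0 = 2 and N_k = 2 + N_{k-1}^3 for k ≥ 1 (one summand per function symbol, arity giving the exponent).
N_0 = 2
N_1 = 2 + 2^3 = 10
N_2 = 2 + 10^3 = 1002
Terms of depth exactly 2: N_2 − N_1 = 1002 − 10 = 992.

992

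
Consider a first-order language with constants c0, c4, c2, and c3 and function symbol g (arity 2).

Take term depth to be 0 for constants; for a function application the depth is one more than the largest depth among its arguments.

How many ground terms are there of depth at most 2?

Count level by level. With function symbols g/2, the terms of depth ≤ k are the 4 constants together with each function applied to depth-≤(k−1) tuples, so N_k = 4 + N_{k-1}^2.
N_0 = 4
N_1 = 4 + 4^2 = 20
N_2 = 4 + 20^2 = 404

404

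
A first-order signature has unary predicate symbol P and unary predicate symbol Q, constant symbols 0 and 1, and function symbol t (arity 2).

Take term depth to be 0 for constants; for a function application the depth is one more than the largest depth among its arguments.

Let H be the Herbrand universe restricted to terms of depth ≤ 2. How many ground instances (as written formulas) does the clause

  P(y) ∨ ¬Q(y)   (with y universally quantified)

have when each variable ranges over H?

38

Ground terms of depth ≤ 2:
  Let N_k = |{terms of depth ≤ k}|. Then N_0 = 2 and N_k = 2 + N_{k-1}^2 for k ≥ 1 (one summand per function symbol, arity giving the exponent).
  N_0 = 2
  N_1 = 2 + 2^2 = 6
  N_2 = 2 + 6^2 = 38
So there are 38 ground terms available for substitution.
The variable y ranges independently over the available ground terms, and distinct assignments produce distinct instances.
Number of ground instances = 38.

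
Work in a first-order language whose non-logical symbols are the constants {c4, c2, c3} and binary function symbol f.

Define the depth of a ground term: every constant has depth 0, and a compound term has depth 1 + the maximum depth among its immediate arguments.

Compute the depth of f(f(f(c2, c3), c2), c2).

3

depth(f(c2, c3)) = 1 + max(0, 0) = 1
depth(f(f(c2, c3), c2)) = 1 + max(1, 0) = 2
depth(f(f(f(c2, c3), c2), c2)) = 1 + max(2, 0) = 3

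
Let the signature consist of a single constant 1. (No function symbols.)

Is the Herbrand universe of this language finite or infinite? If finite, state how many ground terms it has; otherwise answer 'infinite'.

1

There are no function symbols, so the only ground term is the single constant.
The Herbrand universe is {1}, finite with 1 element.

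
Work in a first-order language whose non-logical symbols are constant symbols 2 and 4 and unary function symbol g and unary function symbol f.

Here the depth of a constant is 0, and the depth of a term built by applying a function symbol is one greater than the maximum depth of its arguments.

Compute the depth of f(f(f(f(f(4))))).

5

depth(f(4)) = 1 + depth(4) = 1 + 0 = 1
depth(f(f(4))) = 1 + depth(f(4)) = 1 + 1 = 2
depth(f(f(f(4)))) = 1 + depth(f(f(4))) = 1 + 2 = 3
depth(f(f(f(f(4))))) = 1 + depth(f(f(f(4)))) = 1 + 3 = 4
depth(f(f(f(f(f(4)))))) = 1 + depth(f(f(f(f(4))))) = 1 + 4 = 5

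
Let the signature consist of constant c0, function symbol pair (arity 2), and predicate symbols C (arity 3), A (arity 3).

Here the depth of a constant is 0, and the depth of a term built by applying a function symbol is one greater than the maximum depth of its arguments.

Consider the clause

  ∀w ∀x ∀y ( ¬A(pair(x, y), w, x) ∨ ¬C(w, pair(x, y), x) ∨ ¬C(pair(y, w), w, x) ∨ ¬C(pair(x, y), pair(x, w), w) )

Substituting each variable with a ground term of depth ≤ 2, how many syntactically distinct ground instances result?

Ground terms of depth ≤ 2:
  Let N_k = |{terms of depth ≤ k}|. Then N_0 = 1 and N_k = 1 + N_{k-1}^2 for k ≥ 1 (one summand per function symbol, arity giving the exponent).
  N_0 = 1
  N_1 = 1 + 1^2 = 2
  N_2 = 1 + 2^2 = 5
  Explicitly: c0, pair(c0, c0), pair(c0, pair(c0, c0)), pair(pair(c0, c0), c0), pair(pair(c0, c0), pair(c0, c0)).
So there are 5 ground terms available for substitution.
The body mentions every one of the 3 quantified variables; since ground terms form a free algebra, no two substitutions collapse to the same formula.
Number of ground instances = 5^3 = 125.

125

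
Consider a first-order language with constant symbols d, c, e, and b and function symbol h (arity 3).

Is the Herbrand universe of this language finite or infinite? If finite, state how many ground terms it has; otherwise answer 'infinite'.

The signature has at least one function symbol (h, arity 3) and at least one constant (d).
Iterating h gives infinitely many distinct ground terms: d, h(d, d, d), h(h(d, d, d), h(d, d, d), h(d, d, d)), ...
So the Herbrand universe is infinite.

infinite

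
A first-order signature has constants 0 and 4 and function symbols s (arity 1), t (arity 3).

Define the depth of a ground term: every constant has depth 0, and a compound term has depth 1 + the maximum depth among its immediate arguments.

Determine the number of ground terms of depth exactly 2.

If N_k denotes the number of depth-≤k ground terms, the 2 constants give N_0 = 2, and each function symbol of arity r contributes N_{k-1}^r new terms at level k: N_k = 2 + N_{k-1} + N_{k-1}^3.
N_0 = 2
N_1 = 2 + 2 + 2^3 = 12
N_2 = 2 + 12 + 12^3 = 1742
Terms of depth exactly 2: N_2 − N_1 = 1742 − 12 = 1730.

1730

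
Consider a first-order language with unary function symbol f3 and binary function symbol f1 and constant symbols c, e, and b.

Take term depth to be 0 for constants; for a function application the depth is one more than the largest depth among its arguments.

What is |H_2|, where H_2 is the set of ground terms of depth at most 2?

If N_k denotes the number of depth-≤k ground terms, the 3 constants give N_0 = 3, and each function symbol of arity r contributes N_{k-1}^r new terms at level k: N_k = 3 + N_{k-1} + N_{k-1}^2.
N_0 = 3
N_1 = 3 + 3 + 3^2 = 15
N_2 = 3 + 15 + 15^2 = 243

243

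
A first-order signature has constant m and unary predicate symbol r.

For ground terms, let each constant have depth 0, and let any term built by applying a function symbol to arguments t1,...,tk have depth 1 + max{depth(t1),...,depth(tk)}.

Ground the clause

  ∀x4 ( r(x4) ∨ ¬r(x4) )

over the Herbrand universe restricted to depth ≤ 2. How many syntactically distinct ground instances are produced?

1

Ground terms of depth ≤ 2:
  With no function symbols every ground term is a constant, so there is exactly 1 ground term at every depth bound.
  N_0 = 1
  N_1 = 1
  N_2 = 1
  Explicitly: m.
So there is exactly 1 ground term available for substitution.
The body mentions the single quantified variable x4; since ground terms form a free algebra, no two substitutions collapse to the same formula.
Number of ground instances = 1.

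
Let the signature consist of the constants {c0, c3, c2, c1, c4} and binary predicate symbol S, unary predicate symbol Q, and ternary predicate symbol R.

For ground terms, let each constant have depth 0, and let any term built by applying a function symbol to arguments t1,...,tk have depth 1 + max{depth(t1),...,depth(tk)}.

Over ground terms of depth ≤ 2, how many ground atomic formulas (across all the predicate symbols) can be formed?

155

First count ground terms of depth ≤ 2.
With no function symbols every ground term is a constant, so there are exactly 5 ground terms at every depth bound.
N_0 = 5
N_1 = 5
N_2 = 5
Explicitly: c0, c3, c2, c1, c4.
So |H| = 5.
For each predicate symbol, the number of ground atoms is |H| raised to its arity; summing:
  S: 5^2 = 25;  Q: 5;  R: 5^3 = 125
Total ground atoms: 25 + 5 + 125 = 155.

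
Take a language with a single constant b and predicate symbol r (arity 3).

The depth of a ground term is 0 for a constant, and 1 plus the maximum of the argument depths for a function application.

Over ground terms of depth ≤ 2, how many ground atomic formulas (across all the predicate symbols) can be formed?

First count ground terms of depth ≤ 2.
With no function symbols every ground term is a constant, so there is exactly 1 ground term at every depth bound.
N_0 = 1
N_1 = 1
N_2 = 1
Explicitly: b.
So |H| = 1.
A ground atom is a predicate applied to a tuple of terms from H, so the count is the sum over predicates of |H|^arity:
  r: 1^3 = 1
Total ground atoms: 1.

1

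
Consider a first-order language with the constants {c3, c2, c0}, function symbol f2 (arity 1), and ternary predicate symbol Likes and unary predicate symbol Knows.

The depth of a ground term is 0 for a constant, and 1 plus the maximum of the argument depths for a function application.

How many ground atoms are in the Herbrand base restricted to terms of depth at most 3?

1740

First count ground terms of depth ≤ 3.
Count level by level. With function symbols f2/1, the terms of depth ≤ k are the 3 constants together with each function applied to depth-≤(k−1) tuples, so N_k = 3 + N_{k-1}.
N_0 = 3
N_1 = 3 + 3 = 6
N_2 = 3 + 6 = 9
N_3 = 3 + 9 = 12
Explicitly: c3, c2, c0, f2(c3), f2(c2), f2(c0), f2(f2(c3)), f2(f2(c2)), f2(f2(c0)), f2(f2(f2(c3))), f2(f2(f2(c2))), f2(f2(f2(c0))).
So |H| = 12.
A ground atom is a predicate applied to a tuple of terms from H, so the count is the sum over predicates of |H|^arity:
  Likes: 12^3 = 1728;  Knows: 12
Total ground atoms: 1728 + 12 = 1740.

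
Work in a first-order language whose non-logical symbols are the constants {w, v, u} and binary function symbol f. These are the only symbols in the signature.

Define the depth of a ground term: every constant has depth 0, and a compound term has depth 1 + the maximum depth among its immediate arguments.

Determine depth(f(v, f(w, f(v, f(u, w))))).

4

depth(f(u, w)) = 1 + max(0, 0) = 1
depth(f(v, f(u, w))) = 1 + max(0, 1) = 2
depth(f(w, f(v, f(u, w)))) = 1 + max(0, 2) = 3
depth(f(v, f(w, f(v, f(u, w))))) = 1 + max(0, 3) = 4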